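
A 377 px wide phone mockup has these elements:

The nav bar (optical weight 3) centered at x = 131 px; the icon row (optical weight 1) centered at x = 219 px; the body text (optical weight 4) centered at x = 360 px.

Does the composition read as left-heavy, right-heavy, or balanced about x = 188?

right-heavy

Weights sum to 3 + 1 + 4 = 8.
x-moment: 3·131 + 1·219 + 4·360 = 2052; centroid 2052/8 ≈ 256.50.
256.5 lies right of the midline 188, so the layout is right-heavy.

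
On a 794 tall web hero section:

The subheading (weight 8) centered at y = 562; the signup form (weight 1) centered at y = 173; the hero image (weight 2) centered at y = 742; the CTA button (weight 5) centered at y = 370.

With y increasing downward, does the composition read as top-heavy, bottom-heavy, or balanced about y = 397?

Total weight = 8 + 1 + 2 + 5 = 16.
y: (8·562 + 1·173 + 2·742 + 5·370) / 16 = 8003 / 16 ≈ 500.19
500.2 lies below (larger y than) the midline 397, so the layout is bottom-heavy.

bottom-heavy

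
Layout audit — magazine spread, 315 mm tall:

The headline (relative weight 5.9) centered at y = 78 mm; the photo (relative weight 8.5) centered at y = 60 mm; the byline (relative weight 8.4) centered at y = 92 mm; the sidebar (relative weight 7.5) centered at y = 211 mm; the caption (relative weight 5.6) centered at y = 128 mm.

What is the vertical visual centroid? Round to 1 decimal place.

y ≈ 112.6

Σw = 5.9 + 8.5 + 8.4 + 7.5 + 5.6 = 35.9.
y-moment: 5.9·78 + 8.5·60 + 8.4·92 + 7.5·211 + 5.6·128 = 4042.3; centroid 4042.3/35.9 ≈ 112.60.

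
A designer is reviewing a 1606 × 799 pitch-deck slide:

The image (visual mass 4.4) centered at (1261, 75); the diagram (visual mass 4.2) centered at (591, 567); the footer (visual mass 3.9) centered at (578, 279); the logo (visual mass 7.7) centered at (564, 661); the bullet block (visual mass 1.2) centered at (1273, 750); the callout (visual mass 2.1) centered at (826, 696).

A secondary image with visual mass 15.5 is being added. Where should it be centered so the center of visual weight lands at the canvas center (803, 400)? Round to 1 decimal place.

(866.3, 280.6)

New total weight: (4.4 + 4.2 + 3.9 + 7.7 + 1.2 + 2.1) + 15.5 = 39.0.
x: target moment 39.0×803 = 31317.0; current 4.4·1261 + 4.2·591 + 3.9·578 + 7.7·564 + 1.2·1273 + 2.1·826 = 17889.8; the secondary image supplies 13427.2, so x = 13427.2/15.5 ≈ 866.27.
y: target moment 39.0×400 = 15600.0; current 4.4·75 + 4.2·567 + 3.9·279 + 7.7·661 + 1.2·750 + 2.1·696 = 11250.8; the secondary image supplies 4349.2, so y = 4349.2/15.5 ≈ 280.59.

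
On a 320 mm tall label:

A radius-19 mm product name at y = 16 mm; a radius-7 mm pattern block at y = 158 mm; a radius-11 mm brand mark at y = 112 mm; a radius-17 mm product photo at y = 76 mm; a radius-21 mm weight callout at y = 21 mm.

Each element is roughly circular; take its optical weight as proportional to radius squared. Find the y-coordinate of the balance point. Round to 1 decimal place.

r² weights: product name 19² = 361, pattern block 7² = 49, brand mark 11² = 121, product photo 17² = 289, weight callout 21² = 441. Total = 1261.
Σw·y = 361·16 + 49·158 + 121·112 + 289·76 + 441·21 = 58295, so ȳ = 58295/1261 ≈ 46.23.

y ≈ 46.2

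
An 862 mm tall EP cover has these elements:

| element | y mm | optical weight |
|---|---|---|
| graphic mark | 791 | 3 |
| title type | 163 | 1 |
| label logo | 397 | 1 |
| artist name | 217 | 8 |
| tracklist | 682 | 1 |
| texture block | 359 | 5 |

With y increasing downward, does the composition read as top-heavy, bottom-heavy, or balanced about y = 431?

Weights sum to 3 + 1 + 1 + 8 + 1 + 5 = 19.
y-moment: 3·791 + 1·163 + 1·397 + 8·217 + 1·682 + 5·359 = 7146; centroid 7146/19 ≈ 376.11.
376.1 lies above (smaller y than) the midline 431, so the layout is top-heavy.

top-heavy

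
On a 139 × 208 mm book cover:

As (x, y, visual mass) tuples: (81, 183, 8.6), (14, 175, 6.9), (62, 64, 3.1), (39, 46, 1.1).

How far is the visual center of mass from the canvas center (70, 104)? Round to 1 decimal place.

Weights sum to 8.6 + 6.9 + 3.1 + 1.1 = 19.7.
x-moment: 8.6·81 + 6.9·14 + 3.1·62 + 1.1·39 = 1028.3; centroid 1028.3/19.7 ≈ 52.20.
y-moment: 8.6·183 + 6.9·175 + 3.1·64 + 1.1·46 = 3030.3; centroid 3030.3/19.7 ≈ 153.82.
Offset from (70, 104): Δx ≈ -17.80, Δy ≈ 49.82; distance = √(Δx² + Δy²) ≈ 52.91.

≈ 52.9 mm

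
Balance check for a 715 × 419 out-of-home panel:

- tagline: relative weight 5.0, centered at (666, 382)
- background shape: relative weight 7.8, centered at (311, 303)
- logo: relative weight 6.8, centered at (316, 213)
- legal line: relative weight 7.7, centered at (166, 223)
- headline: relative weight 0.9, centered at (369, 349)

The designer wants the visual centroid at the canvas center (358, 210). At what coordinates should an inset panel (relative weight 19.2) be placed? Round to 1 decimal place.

(388.2, 114.6)

After adding the inset panel, total weight = 5.0 + 7.8 + 6.8 + 7.7 + 0.9 + 19.2 = 47.4.
x: need Σw·x = 47.4·358 = 16969.2. Existing = 5.0·666 + 7.8·311 + 6.8·316 + 7.7·166 + 0.9·369 = 9514.9. Remainder 7454.3 / 19.2 ≈ 388.24.
y: need Σw·y = 47.4·210 = 9954.0. Existing = 5.0·382 + 7.8·303 + 6.8·213 + 7.7·223 + 0.9·349 = 7753.0. Remainder 2201.0 / 19.2 ≈ 114.64.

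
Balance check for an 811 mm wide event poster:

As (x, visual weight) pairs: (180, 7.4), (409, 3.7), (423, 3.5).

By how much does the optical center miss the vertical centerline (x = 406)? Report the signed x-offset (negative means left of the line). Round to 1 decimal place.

Total weight = 7.4 + 3.7 + 3.5 = 14.6.
Σw·x = 7.4·180 + 3.7·409 + 3.5·423 = 4325.8, so x̄ = 4325.8/14.6 ≈ 296.29.
Difference: 296.29 − 406 ≈ -109.71.

≈ -109.7 mm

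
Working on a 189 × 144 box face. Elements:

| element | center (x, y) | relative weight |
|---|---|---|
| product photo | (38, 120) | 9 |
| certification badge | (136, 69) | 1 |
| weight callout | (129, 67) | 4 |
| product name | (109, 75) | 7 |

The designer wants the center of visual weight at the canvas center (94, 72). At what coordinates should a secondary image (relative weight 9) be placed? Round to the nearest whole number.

With the secondary image, Σw becomes 9 + 1 + 4 + 7 + 9 = 30.
x: need Σw·x = 30·94 = 2820. Existing = 9·38 + 1·136 + 4·129 + 7·109 = 1757. Remainder 1063 / 9 ≈ 118.11.
y: need Σw·y = 30·72 = 2160. Existing = 9·120 + 1·69 + 4·67 + 7·75 = 1942. Remainder 218 / 9 ≈ 24.22.

(118, 24)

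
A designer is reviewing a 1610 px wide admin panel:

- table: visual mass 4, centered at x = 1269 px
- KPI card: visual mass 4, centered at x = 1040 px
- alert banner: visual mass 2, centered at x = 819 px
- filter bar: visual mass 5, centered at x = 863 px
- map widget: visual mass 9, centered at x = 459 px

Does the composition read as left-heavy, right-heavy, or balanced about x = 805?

balanced

Total weight = 4 + 4 + 2 + 5 + 9 = 24.
Σw·x = 4·1269 + 4·1040 + 2·819 + 5·863 + 9·459 = 19320, so x̄ = 19320/24 ≈ 805.00.
That equals the midline 805 — balanced.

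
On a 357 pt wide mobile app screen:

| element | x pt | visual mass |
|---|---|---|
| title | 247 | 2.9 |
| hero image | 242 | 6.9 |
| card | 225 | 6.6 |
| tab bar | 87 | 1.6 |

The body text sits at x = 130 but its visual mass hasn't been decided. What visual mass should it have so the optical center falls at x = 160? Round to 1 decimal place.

Existing Σw = 18.0 (2.9 + 6.9 + 6.6 + 1.6); existing moment 2.9·247 + 6.9·242 + 6.6·225 + 1.6·87 = 4010.3.
For the centroid to hit 160: (4010.3 + w·130) / (18.0 + w) = 160.
Rearranging, w·(130 − 160) = 160·18.0 − 4010.3 = -1130.3, so w ≈ -1130.3/-30 = 37.68.

w ≈ 37.7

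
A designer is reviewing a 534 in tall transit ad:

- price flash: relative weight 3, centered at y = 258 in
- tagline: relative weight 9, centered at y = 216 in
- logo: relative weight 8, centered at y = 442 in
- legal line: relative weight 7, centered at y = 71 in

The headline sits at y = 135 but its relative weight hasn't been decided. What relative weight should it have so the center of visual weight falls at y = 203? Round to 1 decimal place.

Known weights sum to 3 + 9 + 8 + 7 = 27; their moment is 3·258 + 9·216 + 8·442 + 7·71 = 6751.
Set Σw·y/Σw = 203: (6751 + 135w) = 203·(27 + w).
So w = (203·27 − 6751)/(135 − 203) = -1270/-68 ≈ 18.68.

w ≈ 18.7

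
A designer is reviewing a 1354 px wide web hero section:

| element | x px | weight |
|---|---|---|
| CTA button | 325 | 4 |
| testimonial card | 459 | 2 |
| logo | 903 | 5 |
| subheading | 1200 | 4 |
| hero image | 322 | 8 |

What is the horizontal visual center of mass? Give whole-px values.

x ≈ 613

Total weight = 4 + 2 + 5 + 4 + 8 = 23.
Σw·x = 4·325 + 2·459 + 5·903 + 4·1200 + 8·322 = 14109, so x̄ = 14109/23 ≈ 613.43.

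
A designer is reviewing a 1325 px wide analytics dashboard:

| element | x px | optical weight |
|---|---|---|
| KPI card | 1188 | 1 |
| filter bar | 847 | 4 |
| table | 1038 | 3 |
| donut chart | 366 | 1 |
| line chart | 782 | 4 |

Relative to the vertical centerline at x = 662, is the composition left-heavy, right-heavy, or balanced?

Total weight = 1 + 4 + 3 + 1 + 4 = 13.
x-moment: 1·1188 + 4·847 + 3·1038 + 1·366 + 4·782 = 11184; centroid 11184/13 ≈ 860.31.
Since 860.3 is right of 662, the composition reads right-heavy.

right-heavy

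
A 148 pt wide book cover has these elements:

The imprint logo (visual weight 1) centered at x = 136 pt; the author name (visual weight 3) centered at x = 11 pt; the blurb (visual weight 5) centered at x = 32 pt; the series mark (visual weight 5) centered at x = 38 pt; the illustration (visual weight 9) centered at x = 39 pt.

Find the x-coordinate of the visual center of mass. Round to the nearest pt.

x ≈ 38

Weights sum to 1 + 3 + 5 + 5 + 9 = 23.
x: (1·136 + 3·11 + 5·32 + 5·38 + 9·39) / 23 = 870 / 23 ≈ 37.83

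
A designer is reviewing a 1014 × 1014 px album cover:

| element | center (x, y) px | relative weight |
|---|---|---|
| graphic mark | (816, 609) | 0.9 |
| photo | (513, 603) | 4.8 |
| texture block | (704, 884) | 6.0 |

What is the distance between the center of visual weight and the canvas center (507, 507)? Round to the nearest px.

≈ 272 px

Σw = 0.9 + 4.8 + 6.0 = 11.7.
x-moment: 0.9·816 + 4.8·513 + 6.0·704 = 7420.8; centroid 7420.8/11.7 ≈ 634.26.
y-moment: 0.9·609 + 4.8·603 + 6.0·884 = 8746.5; centroid 8746.5/11.7 ≈ 747.56.
Offset from (507, 507): Δx ≈ 127.26, Δy ≈ 240.56; distance = √(Δx² + Δy²) ≈ 272.15.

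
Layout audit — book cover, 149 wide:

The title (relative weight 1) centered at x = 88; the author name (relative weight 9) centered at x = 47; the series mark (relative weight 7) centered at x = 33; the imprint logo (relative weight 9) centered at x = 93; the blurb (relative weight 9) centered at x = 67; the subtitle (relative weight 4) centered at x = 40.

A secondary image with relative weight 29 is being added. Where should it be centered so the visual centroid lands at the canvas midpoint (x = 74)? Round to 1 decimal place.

x ≈ 92.8

New total weight: (1 + 9 + 7 + 9 + 9 + 4) + 29 = 68.
x: target moment 68×74 = 5032; current 1·88 + 9·47 + 7·33 + 9·93 + 9·67 + 4·40 = 2342; the secondary image supplies 2690, so x = 2690/29 ≈ 92.76.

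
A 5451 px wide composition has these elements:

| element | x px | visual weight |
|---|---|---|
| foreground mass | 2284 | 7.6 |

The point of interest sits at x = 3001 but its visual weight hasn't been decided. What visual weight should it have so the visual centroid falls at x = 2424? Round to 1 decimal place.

Known: weight 7.6 with moment 7.6·2284 = 17358.4.
For the centroid to hit 2424: (17358.4 + w·3001) / (7.6 + w) = 2424.
So w = (2424·7.6 − 17358.4)/(3001 − 2424) = 1064.0/577 ≈ 1.84.

w ≈ 1.8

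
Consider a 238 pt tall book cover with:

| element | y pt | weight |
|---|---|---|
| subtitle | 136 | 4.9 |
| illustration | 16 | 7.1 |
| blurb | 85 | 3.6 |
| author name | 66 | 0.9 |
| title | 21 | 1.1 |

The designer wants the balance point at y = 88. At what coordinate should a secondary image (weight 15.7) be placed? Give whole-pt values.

After adding the secondary image, total weight = 4.9 + 7.1 + 3.6 + 0.9 + 1.1 + 15.7 = 33.3.
Along y: (1168.5 + 15.7·y) / 33.3 = 88 (existing moment 4.9·136 + 7.1·16 + 3.6·85 + 0.9·66 + 1.1·21 = 1168.5) ⇒ y = (2930.4 − 1168.5) / 15.7 ≈ 112.22.

y ≈ 112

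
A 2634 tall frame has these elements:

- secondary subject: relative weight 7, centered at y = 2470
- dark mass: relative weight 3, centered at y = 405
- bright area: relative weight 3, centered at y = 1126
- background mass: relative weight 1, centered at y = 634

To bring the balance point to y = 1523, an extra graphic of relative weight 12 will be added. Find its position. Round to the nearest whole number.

y ≈ 1423

After adding the extra graphic, total weight = 7 + 3 + 3 + 1 + 12 = 26.
y: need Σw·y = 26·1523 = 39598. Existing = 7·2470 + 3·405 + 3·1126 + 1·634 = 22517. Remainder 17081 / 12 ≈ 1423.42.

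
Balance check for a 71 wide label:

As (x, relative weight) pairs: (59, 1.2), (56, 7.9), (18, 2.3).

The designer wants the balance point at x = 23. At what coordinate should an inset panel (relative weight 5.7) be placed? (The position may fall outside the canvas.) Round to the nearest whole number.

With the inset panel, Σw becomes 1.2 + 7.9 + 2.3 + 5.7 = 17.1.
x: target moment 17.1×23 = 393.3; current 1.2·59 + 7.9·56 + 2.3·18 = 554.6; the inset panel supplies -161.3, so x = -161.3/5.7 ≈ -28.30.

x ≈ -28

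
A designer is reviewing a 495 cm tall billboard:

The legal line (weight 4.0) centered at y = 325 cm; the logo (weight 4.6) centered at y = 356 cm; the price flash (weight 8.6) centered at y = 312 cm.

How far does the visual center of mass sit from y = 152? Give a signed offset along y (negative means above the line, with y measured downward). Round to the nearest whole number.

≈ 175 cm

Total weight = 4.0 + 4.6 + 8.6 = 17.2.
y-moment: 4.0·325 + 4.6·356 + 8.6·312 = 5620.8; centroid 5620.8/17.2 ≈ 326.79.
Against y = 152, that's 326.79 − 152 = 174.79.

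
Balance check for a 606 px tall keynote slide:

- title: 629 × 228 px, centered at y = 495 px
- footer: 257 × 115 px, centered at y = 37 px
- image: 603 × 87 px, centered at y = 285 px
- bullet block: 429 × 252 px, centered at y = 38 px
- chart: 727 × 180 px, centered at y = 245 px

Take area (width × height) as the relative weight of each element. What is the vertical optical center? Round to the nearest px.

y ≈ 265

Areas: title 629·228 = 143412, footer 257·115 = 29555, image 603·87 = 52461, bullet block 429·252 = 108108, chart 727·180 = 130860. Total weight = 464396.
y: (143412·495 + 29555·37 + 52461·285 + 108108·38 + 130860·245) / 464396 = 123202664 / 464396 ≈ 265.30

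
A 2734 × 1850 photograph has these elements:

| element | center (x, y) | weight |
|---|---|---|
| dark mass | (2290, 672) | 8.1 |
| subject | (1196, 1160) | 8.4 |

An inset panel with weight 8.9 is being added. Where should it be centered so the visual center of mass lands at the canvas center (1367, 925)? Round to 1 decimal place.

With the inset panel, Σw becomes 8.1 + 8.4 + 8.9 = 25.4.
x: need Σw·x = 25.4·1367 = 34721.8. Existing = 8.1·2290 + 8.4·1196 = 28595.4. Remainder 6126.4 / 8.9 ≈ 688.36.
y: need Σw·y = 25.4·925 = 23495.0. Existing = 8.1·672 + 8.4·1160 = 15187.2. Remainder 8307.8 / 8.9 ≈ 933.46.

(688.4, 933.5)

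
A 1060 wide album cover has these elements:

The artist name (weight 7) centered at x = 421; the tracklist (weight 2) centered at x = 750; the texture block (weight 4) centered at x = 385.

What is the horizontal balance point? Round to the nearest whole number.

Σw = 7 + 2 + 4 = 13.
x-moment: 7·421 + 2·750 + 4·385 = 5987; centroid 5987/13 ≈ 460.54.

x ≈ 461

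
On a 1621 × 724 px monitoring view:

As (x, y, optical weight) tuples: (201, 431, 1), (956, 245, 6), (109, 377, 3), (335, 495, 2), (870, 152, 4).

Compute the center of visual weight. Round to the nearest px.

(651, 289)

Total weight = 1 + 6 + 3 + 2 + 4 = 16.
x-moment: 1·201 + 6·956 + 3·109 + 2·335 + 4·870 = 10414; centroid 10414/16 ≈ 650.88.
y-moment: 1·431 + 6·245 + 3·377 + 2·495 + 4·152 = 4630; centroid 4630/16 ≈ 289.38.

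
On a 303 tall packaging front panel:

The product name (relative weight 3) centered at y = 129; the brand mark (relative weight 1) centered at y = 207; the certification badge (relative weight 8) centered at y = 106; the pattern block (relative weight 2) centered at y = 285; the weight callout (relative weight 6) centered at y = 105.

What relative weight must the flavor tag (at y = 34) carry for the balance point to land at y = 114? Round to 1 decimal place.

Existing Σw = 20 (3 + 1 + 8 + 2 + 6); existing moment 3·129 + 1·207 + 8·106 + 2·285 + 6·105 = 2642.
Balance at y = 114 requires (2642 + w·34) / (20 + w) = 114.
Rearranging, w·(34 − 114) = 114·20 − 2642 = -362, so w ≈ -362/-80 = 4.52.

w ≈ 4.5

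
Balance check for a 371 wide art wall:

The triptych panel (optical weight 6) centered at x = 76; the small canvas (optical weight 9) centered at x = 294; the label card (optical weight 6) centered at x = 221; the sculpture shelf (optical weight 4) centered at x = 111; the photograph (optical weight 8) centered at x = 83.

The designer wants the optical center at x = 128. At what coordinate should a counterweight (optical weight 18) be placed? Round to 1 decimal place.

x ≈ 55.1

With the counterweight, Σw becomes 6 + 9 + 6 + 4 + 8 + 18 = 51.
x: target moment 51×128 = 6528; current 6·76 + 9·294 + 6·221 + 4·111 + 8·83 = 5536; the counterweight supplies 992, so x = 992/18 ≈ 55.11.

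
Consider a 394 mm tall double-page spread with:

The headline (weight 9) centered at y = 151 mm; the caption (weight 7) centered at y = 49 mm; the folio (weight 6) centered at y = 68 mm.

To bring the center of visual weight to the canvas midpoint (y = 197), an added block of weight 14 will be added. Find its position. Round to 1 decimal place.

y ≈ 355.9

After adding the added block, total weight = 9 + 7 + 6 + 14 = 36.
y: target moment 36×197 = 7092; current 9·151 + 7·49 + 6·68 = 2110; the added block supplies 4982, so y = 4982/14 ≈ 355.86.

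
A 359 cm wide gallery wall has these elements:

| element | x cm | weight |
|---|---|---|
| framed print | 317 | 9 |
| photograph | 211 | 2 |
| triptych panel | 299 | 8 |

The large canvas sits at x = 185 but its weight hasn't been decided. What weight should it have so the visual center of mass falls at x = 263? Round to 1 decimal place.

Known weights sum to 9 + 2 + 8 = 19; their moment is 9·317 + 2·211 + 8·299 = 5667.
For the centroid to hit 263: (5667 + w·185) / (19 + w) = 263.
Solving: w = (263·19 − 5667) / (185 − 263) = -670 / -78 ≈ 8.59.

w ≈ 8.6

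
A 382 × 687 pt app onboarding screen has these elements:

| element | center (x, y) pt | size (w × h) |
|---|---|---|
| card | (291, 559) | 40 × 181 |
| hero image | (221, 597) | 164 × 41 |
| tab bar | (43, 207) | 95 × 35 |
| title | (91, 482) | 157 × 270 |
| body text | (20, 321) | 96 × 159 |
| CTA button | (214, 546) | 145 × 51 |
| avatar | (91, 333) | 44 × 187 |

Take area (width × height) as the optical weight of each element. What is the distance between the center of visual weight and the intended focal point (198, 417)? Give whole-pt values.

≈ 92 pt

Areas: card 40·181 = 7240, hero image 164·41 = 6724, tab bar 95·35 = 3325, title 157·270 = 42390, body text 96·159 = 15264, CTA button 145·51 = 7395, avatar 44·187 = 8228. Total weight = 90566.
x-moment: 7240·291 + 6724·221 + 3325·43 + 42390·91 + 15264·20 + 7395·214 + 8228·91 = 10229867; centroid 10229867/90566 ≈ 112.95.
y-moment: 7240·559 + 6724·597 + 3325·207 + 42390·482 + 15264·321 + 7395·546 + 8228·333 = 40858981; centroid 40858981/90566 ≈ 451.15.
From (198, 417): dx = -85.05, dy = 34.15, so the distance is √(dx²+dy²) ≈ 91.65.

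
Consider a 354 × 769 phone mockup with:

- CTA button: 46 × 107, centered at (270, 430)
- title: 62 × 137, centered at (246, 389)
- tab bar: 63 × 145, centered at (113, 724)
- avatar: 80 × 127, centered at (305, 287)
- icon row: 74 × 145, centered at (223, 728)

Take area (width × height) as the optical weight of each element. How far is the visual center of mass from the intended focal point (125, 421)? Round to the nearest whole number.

≈ 146

Areas: CTA button 46·107 = 4922, title 62·137 = 8494, tab bar 63·145 = 9135, avatar 80·127 = 10160, icon row 74·145 = 10730. Total weight = 43441.
x-moment: 4922·270 + 8494·246 + 9135·113 + 10160·305 + 10730·223 = 9942309; centroid 9942309/43441 ≈ 228.87.
y-moment: 4922·430 + 8494·389 + 9135·724 + 10160·287 + 10730·728 = 22761726; centroid 22761726/43441 ≈ 523.97.
Relative to (125, 421): Δ = (103.87, 102.97); |Δ| = √(103.87² + 102.97²) ≈ 146.26.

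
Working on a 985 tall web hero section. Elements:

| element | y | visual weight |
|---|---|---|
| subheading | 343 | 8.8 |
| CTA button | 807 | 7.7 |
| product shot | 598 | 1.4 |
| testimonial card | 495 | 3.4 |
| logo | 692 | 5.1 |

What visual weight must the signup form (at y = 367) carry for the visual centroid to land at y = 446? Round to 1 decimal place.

w ≈ 44.4

Existing Σw = 26.4 (8.8 + 7.7 + 1.4 + 3.4 + 5.1); existing moment 8.8·343 + 7.7·807 + 1.4·598 + 3.4·495 + 5.1·692 = 15281.7.
Balance at y = 446 requires (15281.7 + w·367) / (26.4 + w) = 446.
So w = (446·26.4 − 15281.7)/(367 − 446) = -3507.3/-79 ≈ 44.40.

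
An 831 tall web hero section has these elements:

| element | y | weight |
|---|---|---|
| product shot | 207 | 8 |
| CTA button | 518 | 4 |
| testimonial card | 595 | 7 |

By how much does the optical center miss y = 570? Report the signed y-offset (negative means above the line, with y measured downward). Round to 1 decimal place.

Total weight = 8 + 4 + 7 = 19.
y: (8·207 + 4·518 + 7·595) / 19 = 7893 / 19 ≈ 415.42
Against y = 570, that's 415.42 − 570 = -154.58.

≈ -154.6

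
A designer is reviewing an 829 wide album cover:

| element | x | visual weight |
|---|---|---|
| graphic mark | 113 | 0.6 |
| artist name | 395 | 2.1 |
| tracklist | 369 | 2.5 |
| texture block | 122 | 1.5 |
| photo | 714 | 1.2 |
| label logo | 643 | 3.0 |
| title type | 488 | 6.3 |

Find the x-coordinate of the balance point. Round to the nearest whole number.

x ≈ 457

Total weight = 0.6 + 2.1 + 2.5 + 1.5 + 1.2 + 3.0 + 6.3 = 17.2.
Σw·x = 0.6·113 + 2.1·395 + 2.5·369 + 1.5·122 + 1.2·714 + 3.0·643 + 6.3·488 = 7863.0, so x̄ = 7863.0/17.2 ≈ 457.15.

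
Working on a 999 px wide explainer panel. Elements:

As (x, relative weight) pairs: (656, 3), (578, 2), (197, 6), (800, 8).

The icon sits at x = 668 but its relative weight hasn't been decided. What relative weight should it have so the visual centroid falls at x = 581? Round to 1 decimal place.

w ≈ 3.8

Known weights sum to 3 + 2 + 6 + 8 = 19; their moment is 3·656 + 2·578 + 6·197 + 8·800 = 10706.
For the centroid to hit 581: (10706 + w·668) / (19 + w) = 581.
Solving: w = (581·19 − 10706) / (668 − 581) = 333 / 87 ≈ 3.83.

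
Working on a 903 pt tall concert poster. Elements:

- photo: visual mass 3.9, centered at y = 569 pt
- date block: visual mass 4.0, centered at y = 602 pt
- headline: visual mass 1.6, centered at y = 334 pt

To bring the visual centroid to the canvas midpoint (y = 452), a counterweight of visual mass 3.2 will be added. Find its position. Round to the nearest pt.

After adding the counterweight, total weight = 3.9 + 4.0 + 1.6 + 3.2 = 12.7.
y: target moment 12.7×452 = 5740.4; current 3.9·569 + 4.0·602 + 1.6·334 = 5161.5; the counterweight supplies 578.9, so y = 578.9/3.2 ≈ 180.91.

y ≈ 181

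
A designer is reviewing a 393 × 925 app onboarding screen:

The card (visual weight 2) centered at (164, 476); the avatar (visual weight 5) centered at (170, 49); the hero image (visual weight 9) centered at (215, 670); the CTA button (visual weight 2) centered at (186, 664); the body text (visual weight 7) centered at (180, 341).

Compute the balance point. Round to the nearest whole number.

Weights sum to 2 + 5 + 9 + 2 + 7 = 25.
x: (2·164 + 5·170 + 9·215 + 2·186 + 7·180) / 25 = 4745 / 25 ≈ 189.80
y: (2·476 + 5·49 + 9·670 + 2·664 + 7·341) / 25 = 10942 / 25 ≈ 437.68

(190, 438)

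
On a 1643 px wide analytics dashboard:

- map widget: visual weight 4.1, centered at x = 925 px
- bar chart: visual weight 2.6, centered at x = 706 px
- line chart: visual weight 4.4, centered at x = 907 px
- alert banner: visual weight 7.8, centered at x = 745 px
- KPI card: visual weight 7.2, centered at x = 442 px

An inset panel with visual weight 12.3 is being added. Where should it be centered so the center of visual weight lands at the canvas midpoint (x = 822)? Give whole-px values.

After adding the inset panel, total weight = 4.1 + 2.6 + 4.4 + 7.8 + 7.2 + 12.3 = 38.4.
x: target moment 38.4×822 = 31564.8; current 4.1·925 + 2.6·706 + 4.4·907 + 7.8·745 + 7.2·442 = 18612.3; the inset panel supplies 12952.5, so x = 12952.5/12.3 ≈ 1053.05.

x ≈ 1053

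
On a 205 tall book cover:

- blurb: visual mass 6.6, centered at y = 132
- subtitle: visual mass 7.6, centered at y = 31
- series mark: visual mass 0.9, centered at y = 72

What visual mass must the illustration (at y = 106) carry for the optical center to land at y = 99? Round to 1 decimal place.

Existing Σw = 15.1 (6.6 + 7.6 + 0.9); existing moment 6.6·132 + 7.6·31 + 0.9·72 = 1171.6.
Balance at y = 99 requires (1171.6 + w·106) / (15.1 + w) = 99.
Solving: w = (99·15.1 − 1171.6) / (106 − 99) = 323.3 / 7 ≈ 46.19.

w ≈ 46.2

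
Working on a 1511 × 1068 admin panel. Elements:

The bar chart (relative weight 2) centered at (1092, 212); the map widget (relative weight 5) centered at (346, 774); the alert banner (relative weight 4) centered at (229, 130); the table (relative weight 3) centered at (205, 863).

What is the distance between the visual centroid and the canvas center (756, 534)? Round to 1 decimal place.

≈ 367.1

Weights sum to 2 + 5 + 4 + 3 = 14.
Σw·x = 2·1092 + 5·346 + 4·229 + 3·205 = 5445, so x̄ = 5445/14 ≈ 388.93.
Σw·y = 2·212 + 5·774 + 4·130 + 3·863 = 7403, so ȳ = 7403/14 ≈ 528.79.
Relative to (756, 534): Δ = (-367.07, -5.21); |Δ| = √(-367.07² + -5.21²) ≈ 367.11.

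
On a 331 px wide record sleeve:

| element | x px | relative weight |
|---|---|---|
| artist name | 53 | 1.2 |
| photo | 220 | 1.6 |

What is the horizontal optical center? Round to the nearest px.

x ≈ 148

Total weight = 1.2 + 1.6 = 2.8.
x-moment: 1.2·53 + 1.6·220 = 415.6; centroid 415.6/2.8 ≈ 148.43.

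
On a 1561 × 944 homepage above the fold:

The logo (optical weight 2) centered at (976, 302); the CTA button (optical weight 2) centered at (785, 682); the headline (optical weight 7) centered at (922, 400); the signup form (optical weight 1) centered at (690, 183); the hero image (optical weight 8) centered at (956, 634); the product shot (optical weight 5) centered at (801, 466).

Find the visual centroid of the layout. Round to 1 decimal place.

(892.8, 494.1)

Total weight = 2 + 2 + 7 + 1 + 8 + 5 = 25.
Σw·x = 22319; x̄ = 22319/25 ≈ 892.76.
Σw·y = 12353; ȳ = 12353/25 ≈ 494.12.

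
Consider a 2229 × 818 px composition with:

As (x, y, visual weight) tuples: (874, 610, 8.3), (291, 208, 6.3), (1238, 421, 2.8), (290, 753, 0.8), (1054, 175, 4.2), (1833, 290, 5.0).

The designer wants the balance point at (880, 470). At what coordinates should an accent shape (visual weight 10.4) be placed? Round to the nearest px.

(662, 714)

With the accent shape, Σw becomes 8.3 + 6.3 + 2.8 + 0.8 + 4.2 + 5.0 + 10.4 = 37.8.
x: need Σw·x = 37.8·880 = 33264.0. Existing = 8.3·874 + 6.3·291 + 2.8·1238 + 0.8·290 + 4.2·1054 + 5.0·1833 = 26377.7. Remainder 6886.3 / 10.4 ≈ 662.14.
y: need Σw·y = 37.8·470 = 17766.0. Existing = 8.3·610 + 6.3·208 + 2.8·421 + 0.8·753 + 4.2·175 + 5.0·290 = 10339.6. Remainder 7426.4 / 10.4 ≈ 714.08.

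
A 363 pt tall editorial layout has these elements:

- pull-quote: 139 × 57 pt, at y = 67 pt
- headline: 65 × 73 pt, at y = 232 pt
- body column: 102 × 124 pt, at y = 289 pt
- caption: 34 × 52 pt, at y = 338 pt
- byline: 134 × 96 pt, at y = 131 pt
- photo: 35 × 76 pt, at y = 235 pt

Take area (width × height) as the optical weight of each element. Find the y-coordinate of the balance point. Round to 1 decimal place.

Areas: pull-quote 139·57 = 7923, headline 65·73 = 4745, body column 102·124 = 12648, caption 34·52 = 1768, byline 134·96 = 12864, photo 35·76 = 2660. Total weight = 42608.
Σw·y = 8194821; ȳ = 8194821/42608 ≈ 192.33.

y ≈ 192.3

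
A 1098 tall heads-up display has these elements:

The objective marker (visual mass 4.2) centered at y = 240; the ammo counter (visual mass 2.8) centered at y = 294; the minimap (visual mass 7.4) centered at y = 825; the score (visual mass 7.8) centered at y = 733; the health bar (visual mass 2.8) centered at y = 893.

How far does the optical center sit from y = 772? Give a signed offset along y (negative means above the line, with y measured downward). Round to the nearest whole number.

Total weight = 4.2 + 2.8 + 7.4 + 7.8 + 2.8 = 25.0.
y: (4.2·240 + 2.8·294 + 7.4·825 + 7.8·733 + 2.8·893) / 25.0 = 16154.0 / 25.0 ≈ 646.16
Offset from y = 772: 646.16 − 772 ≈ -125.84.

≈ -126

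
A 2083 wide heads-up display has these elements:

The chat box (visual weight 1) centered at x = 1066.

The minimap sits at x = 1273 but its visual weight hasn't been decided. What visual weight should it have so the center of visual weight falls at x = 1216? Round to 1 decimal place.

The single fixed element contributes weight 1, moment 1·1066 = 1066.
Set Σw·x/Σw = 1216: (1066 + 1273w) = 1216·(1 + w).
So w = (1216·1 − 1066)/(1273 − 1216) = 150/57 ≈ 2.63.

w ≈ 2.6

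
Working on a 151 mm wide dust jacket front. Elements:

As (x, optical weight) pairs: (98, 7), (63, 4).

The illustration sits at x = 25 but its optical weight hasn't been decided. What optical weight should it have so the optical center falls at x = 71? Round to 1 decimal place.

Fixed elements: Σw = 7 + 4 = 11, Σw·x = 7·98 + 4·63 = 938.
Balance at x = 71 requires (938 + w·25) / (11 + w) = 71.
So w = (71·11 − 938)/(25 − 71) = -157/-46 ≈ 3.41.

w ≈ 3.4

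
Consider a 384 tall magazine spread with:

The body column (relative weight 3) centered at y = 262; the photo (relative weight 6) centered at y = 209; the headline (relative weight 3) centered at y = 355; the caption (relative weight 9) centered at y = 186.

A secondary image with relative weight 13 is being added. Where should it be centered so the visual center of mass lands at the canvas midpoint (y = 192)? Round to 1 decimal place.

New total weight: (3 + 6 + 3 + 9) + 13 = 34.
Along y: (4779 + 13·y) / 34 = 192 (existing moment 3·262 + 6·209 + 3·355 + 9·186 = 4779) ⇒ y = (6528 − 4779) / 13 ≈ 134.54.

y ≈ 134.5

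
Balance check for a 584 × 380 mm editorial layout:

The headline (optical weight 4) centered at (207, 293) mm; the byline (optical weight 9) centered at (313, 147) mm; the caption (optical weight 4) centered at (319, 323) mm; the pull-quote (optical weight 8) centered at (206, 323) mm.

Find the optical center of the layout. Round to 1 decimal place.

(262.8, 254.8)

Σw = 4 + 9 + 4 + 8 = 25.
Σw·x = 4·207 + 9·313 + 4·319 + 8·206 = 6569, so x̄ = 6569/25 ≈ 262.76.
Σw·y = 4·293 + 9·147 + 4·323 + 8·323 = 6371, so ȳ = 6371/25 ≈ 254.84.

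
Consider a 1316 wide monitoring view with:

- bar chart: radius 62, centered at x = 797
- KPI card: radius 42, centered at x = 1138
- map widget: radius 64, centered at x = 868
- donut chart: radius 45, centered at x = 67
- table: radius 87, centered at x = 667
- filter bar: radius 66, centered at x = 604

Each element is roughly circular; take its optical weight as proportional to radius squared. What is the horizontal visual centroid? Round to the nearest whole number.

Weights ∝ r²: bar chart 62² = 3844, KPI card 42² = 1764, map widget 64² = 4096, donut chart 45² = 2025, table 87² = 7569, filter bar 66² = 4356; Σw = 23654.
x: moment 16441650 / weight 23654 ≈ 695.09

x ≈ 695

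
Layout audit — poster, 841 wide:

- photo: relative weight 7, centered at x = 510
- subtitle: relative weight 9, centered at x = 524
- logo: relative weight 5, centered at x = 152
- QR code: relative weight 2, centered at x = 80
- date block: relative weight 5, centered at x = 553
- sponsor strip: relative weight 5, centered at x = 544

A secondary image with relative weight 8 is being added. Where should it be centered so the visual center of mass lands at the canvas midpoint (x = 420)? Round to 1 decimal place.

x ≈ 316.1

After adding the secondary image, total weight = 7 + 9 + 5 + 2 + 5 + 5 + 8 = 41.
x: target moment 41×420 = 17220; current 7·510 + 9·524 + 5·152 + 2·80 + 5·553 + 5·544 = 14691; the secondary image supplies 2529, so x = 2529/8 ≈ 316.12.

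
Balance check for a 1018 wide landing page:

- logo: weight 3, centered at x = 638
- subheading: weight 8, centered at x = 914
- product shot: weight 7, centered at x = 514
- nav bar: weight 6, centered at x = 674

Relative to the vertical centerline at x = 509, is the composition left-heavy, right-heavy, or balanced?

right-heavy

Weights sum to 3 + 8 + 7 + 6 = 24.
x: (3·638 + 8·914 + 7·514 + 6·674) / 24 = 16868 / 24 ≈ 702.83
702.8 lies right of the midline 509, so the layout is right-heavy.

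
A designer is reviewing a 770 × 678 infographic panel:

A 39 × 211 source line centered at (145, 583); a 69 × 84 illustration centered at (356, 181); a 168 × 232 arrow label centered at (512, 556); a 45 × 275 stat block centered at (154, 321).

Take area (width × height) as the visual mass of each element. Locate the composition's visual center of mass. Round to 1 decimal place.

(384.2, 481.7)

Taking area as weight: source line 39·211 = 8229, illustration 69·84 = 5796, arrow label 168·232 = 38976, stat block 45·275 = 12375. Sum 65376.
x-moment: 8229·145 + 5796·356 + 38976·512 + 12375·154 = 25118043; centroid 25118043/65376 ≈ 384.21.
y-moment: 8229·583 + 5796·181 + 38976·556 + 12375·321 = 31489614; centroid 31489614/65376 ≈ 481.67.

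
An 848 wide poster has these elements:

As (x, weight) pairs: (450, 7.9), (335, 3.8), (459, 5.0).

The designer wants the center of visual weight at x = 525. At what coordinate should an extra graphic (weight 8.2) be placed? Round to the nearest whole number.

x ≈ 726

After adding the extra graphic, total weight = 7.9 + 3.8 + 5.0 + 8.2 = 24.9.
x: need Σw·x = 24.9·525 = 13072.5. Existing = 7.9·450 + 3.8·335 + 5.0·459 = 7123.0. Remainder 5949.5 / 8.2 ≈ 725.55.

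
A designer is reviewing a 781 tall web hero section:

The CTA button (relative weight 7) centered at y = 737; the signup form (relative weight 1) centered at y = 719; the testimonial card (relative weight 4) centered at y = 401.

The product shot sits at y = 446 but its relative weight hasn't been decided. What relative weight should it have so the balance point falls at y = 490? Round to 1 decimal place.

w ≈ 36.4

Fixed elements: Σw = 7 + 1 + 4 = 12, Σw·y = 7·737 + 1·719 + 4·401 = 7482.
Set Σw·y/Σw = 490: (7482 + 446w) = 490·(12 + w).
Solving: w = (490·12 − 7482) / (446 − 490) = -1602 / -44 ≈ 36.41.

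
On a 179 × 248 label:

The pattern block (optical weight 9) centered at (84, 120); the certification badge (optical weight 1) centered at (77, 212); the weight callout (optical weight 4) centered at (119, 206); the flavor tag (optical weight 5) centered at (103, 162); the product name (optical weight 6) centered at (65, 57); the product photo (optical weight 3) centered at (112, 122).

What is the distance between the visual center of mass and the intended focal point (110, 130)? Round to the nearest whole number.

Weights sum to 9 + 1 + 4 + 5 + 6 + 3 = 28.
x: (9·84 + 1·77 + 4·119 + 5·103 + 6·65 + 3·112) / 28 = 2550 / 28 ≈ 91.07
y: (9·120 + 1·212 + 4·206 + 5·162 + 6·57 + 3·122) / 28 = 3634 / 28 ≈ 129.79
Relative to (110, 130): Δ = (-18.93, -0.21); |Δ| = √(-18.93² + -0.21²) ≈ 18.93.

≈ 19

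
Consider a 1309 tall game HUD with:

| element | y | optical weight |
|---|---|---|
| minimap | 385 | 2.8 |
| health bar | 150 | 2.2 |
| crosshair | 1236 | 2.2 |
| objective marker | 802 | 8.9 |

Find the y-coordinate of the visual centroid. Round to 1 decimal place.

Σw = 2.8 + 2.2 + 2.2 + 8.9 = 16.1.
Σw·y = 2.8·385 + 2.2·150 + 2.2·1236 + 8.9·802 = 11265.0, so ȳ = 11265.0/16.1 ≈ 699.69.

y ≈ 699.7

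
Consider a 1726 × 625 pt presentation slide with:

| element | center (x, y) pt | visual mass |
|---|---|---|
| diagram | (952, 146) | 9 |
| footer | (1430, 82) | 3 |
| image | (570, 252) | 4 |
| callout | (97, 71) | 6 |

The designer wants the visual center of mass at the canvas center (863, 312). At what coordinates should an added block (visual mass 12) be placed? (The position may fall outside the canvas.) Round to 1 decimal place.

New total weight: (9 + 3 + 4 + 6) + 12 = 34.
x: need Σw·x = 34·863 = 29342. Existing = 9·952 + 3·1430 + 4·570 + 6·97 = 15720. Remainder 13622 / 12 ≈ 1135.17.
y: need Σw·y = 34·312 = 10608. Existing = 9·146 + 3·82 + 4·252 + 6·71 = 2994. Remainder 7614 / 12 ≈ 634.50.

(1135.2, 634.5)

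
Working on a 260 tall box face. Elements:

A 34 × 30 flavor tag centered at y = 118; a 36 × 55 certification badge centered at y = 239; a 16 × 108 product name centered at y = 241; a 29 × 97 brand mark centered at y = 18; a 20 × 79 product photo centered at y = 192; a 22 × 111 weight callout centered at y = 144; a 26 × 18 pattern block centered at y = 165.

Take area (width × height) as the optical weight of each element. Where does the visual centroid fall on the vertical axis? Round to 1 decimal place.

y ≈ 149.0

Areas: flavor tag 34·30 = 1020, certification badge 36·55 = 1980, product name 16·108 = 1728, brand mark 29·97 = 2813, product photo 20·79 = 1580, weight callout 22·111 = 2442, pattern block 26·18 = 468. Total weight = 12031.
Σw·y = 1792890; ȳ = 1792890/12031 ≈ 149.02.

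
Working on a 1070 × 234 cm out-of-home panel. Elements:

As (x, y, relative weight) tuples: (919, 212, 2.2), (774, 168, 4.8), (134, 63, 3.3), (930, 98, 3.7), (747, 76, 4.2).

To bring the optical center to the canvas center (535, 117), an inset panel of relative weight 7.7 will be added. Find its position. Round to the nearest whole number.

After adding the inset panel, total weight = 2.2 + 4.8 + 3.3 + 3.7 + 4.2 + 7.7 = 25.9.
Along x: (12757.6 + 7.7·x) / 25.9 = 535 (existing moment 2.2·919 + 4.8·774 + 3.3·134 + 3.7·930 + 4.2·747 = 12757.6) ⇒ x = (13856.5 − 12757.6) / 7.7 ≈ 142.71.
Along y: (2162.5 + 7.7·y) / 25.9 = 117 (existing moment 2.2·212 + 4.8·168 + 3.3·63 + 3.7·98 + 4.2·76 = 2162.5) ⇒ y = (3030.3 − 2162.5) / 7.7 ≈ 112.70.

(143, 113)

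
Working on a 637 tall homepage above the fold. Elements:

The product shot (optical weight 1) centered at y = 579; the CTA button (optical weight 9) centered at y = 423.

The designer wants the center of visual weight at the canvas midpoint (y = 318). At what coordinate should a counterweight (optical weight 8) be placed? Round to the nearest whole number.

With the counterweight, Σw becomes 1 + 9 + 8 = 18.
y: target moment 18×318 = 5724; current 1·579 + 9·423 = 4386; the counterweight supplies 1338, so y = 1338/8 ≈ 167.25.

y ≈ 167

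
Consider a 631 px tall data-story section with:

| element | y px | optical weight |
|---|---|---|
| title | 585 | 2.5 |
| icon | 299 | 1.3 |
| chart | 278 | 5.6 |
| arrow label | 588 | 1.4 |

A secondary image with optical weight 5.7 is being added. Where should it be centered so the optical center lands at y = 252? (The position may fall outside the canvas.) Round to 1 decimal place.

y ≈ -12.8

After adding the secondary image, total weight = 2.5 + 1.3 + 5.6 + 1.4 + 5.7 = 16.5.
y: need Σw·y = 16.5·252 = 4158.0. Existing = 2.5·585 + 1.3·299 + 5.6·278 + 1.4·588 = 4231.2. Remainder -73.2 / 5.7 ≈ -12.84.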